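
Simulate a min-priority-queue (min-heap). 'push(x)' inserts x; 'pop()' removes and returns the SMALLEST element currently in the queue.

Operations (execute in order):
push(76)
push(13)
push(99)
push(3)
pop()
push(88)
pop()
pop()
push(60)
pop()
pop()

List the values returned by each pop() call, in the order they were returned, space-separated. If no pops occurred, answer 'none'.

push(76): heap contents = [76]
push(13): heap contents = [13, 76]
push(99): heap contents = [13, 76, 99]
push(3): heap contents = [3, 13, 76, 99]
pop() → 3: heap contents = [13, 76, 99]
push(88): heap contents = [13, 76, 88, 99]
pop() → 13: heap contents = [76, 88, 99]
pop() → 76: heap contents = [88, 99]
push(60): heap contents = [60, 88, 99]
pop() → 60: heap contents = [88, 99]
pop() → 88: heap contents = [99]

Answer: 3 13 76 60 88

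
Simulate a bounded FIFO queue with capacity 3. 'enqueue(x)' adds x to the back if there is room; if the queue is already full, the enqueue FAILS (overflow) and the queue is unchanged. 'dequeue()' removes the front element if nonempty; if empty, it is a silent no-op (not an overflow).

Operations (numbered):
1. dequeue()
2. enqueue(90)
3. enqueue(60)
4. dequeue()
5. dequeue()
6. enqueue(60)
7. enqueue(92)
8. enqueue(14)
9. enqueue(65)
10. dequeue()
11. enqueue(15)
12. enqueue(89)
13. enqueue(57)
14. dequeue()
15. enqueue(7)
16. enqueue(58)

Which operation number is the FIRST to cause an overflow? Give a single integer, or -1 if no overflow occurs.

1. dequeue(): empty, no-op, size=0
2. enqueue(90): size=1
3. enqueue(60): size=2
4. dequeue(): size=1
5. dequeue(): size=0
6. enqueue(60): size=1
7. enqueue(92): size=2
8. enqueue(14): size=3
9. enqueue(65): size=3=cap → OVERFLOW (fail)
10. dequeue(): size=2
11. enqueue(15): size=3
12. enqueue(89): size=3=cap → OVERFLOW (fail)
13. enqueue(57): size=3=cap → OVERFLOW (fail)
14. dequeue(): size=2
15. enqueue(7): size=3
16. enqueue(58): size=3=cap → OVERFLOW (fail)

Answer: 9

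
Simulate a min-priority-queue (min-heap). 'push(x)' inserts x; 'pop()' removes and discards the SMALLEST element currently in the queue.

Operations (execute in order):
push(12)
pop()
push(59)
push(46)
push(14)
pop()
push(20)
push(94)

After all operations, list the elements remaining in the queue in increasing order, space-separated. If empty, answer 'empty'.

Answer: 20 46 59 94

Derivation:
push(12): heap contents = [12]
pop() → 12: heap contents = []
push(59): heap contents = [59]
push(46): heap contents = [46, 59]
push(14): heap contents = [14, 46, 59]
pop() → 14: heap contents = [46, 59]
push(20): heap contents = [20, 46, 59]
push(94): heap contents = [20, 46, 59, 94]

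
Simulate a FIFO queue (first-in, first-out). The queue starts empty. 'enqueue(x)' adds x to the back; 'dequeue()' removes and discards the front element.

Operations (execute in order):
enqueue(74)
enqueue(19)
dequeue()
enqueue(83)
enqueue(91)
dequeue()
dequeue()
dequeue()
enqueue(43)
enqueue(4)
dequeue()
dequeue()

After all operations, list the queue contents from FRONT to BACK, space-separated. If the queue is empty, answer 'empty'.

enqueue(74): [74]
enqueue(19): [74, 19]
dequeue(): [19]
enqueue(83): [19, 83]
enqueue(91): [19, 83, 91]
dequeue(): [83, 91]
dequeue(): [91]
dequeue(): []
enqueue(43): [43]
enqueue(4): [43, 4]
dequeue(): [4]
dequeue(): []

Answer: empty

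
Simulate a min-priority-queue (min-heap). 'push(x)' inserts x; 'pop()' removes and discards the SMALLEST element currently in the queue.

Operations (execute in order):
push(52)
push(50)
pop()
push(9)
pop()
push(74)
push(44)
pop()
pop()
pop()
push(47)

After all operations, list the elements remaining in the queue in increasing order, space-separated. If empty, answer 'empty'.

push(52): heap contents = [52]
push(50): heap contents = [50, 52]
pop() → 50: heap contents = [52]
push(9): heap contents = [9, 52]
pop() → 9: heap contents = [52]
push(74): heap contents = [52, 74]
push(44): heap contents = [44, 52, 74]
pop() → 44: heap contents = [52, 74]
pop() → 52: heap contents = [74]
pop() → 74: heap contents = []
push(47): heap contents = [47]

Answer: 47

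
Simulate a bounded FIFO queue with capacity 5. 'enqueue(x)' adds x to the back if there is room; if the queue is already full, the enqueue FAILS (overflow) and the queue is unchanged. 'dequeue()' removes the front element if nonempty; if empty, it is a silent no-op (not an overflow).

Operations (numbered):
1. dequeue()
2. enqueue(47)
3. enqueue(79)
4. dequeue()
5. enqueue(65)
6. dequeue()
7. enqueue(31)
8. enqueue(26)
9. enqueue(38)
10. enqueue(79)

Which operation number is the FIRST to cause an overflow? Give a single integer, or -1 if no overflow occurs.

Answer: -1

Derivation:
1. dequeue(): empty, no-op, size=0
2. enqueue(47): size=1
3. enqueue(79): size=2
4. dequeue(): size=1
5. enqueue(65): size=2
6. dequeue(): size=1
7. enqueue(31): size=2
8. enqueue(26): size=3
9. enqueue(38): size=4
10. enqueue(79): size=5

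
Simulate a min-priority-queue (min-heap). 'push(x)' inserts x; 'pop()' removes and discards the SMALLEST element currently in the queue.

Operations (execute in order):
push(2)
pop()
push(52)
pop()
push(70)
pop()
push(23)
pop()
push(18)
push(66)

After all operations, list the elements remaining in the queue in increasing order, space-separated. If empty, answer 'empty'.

Answer: 18 66

Derivation:
push(2): heap contents = [2]
pop() → 2: heap contents = []
push(52): heap contents = [52]
pop() → 52: heap contents = []
push(70): heap contents = [70]
pop() → 70: heap contents = []
push(23): heap contents = [23]
pop() → 23: heap contents = []
push(18): heap contents = [18]
push(66): heap contents = [18, 66]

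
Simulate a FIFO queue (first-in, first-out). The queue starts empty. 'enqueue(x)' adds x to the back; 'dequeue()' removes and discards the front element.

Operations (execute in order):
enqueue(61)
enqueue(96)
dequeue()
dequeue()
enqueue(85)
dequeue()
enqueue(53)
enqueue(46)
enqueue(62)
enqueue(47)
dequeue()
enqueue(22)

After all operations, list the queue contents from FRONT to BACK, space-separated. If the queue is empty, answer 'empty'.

Answer: 46 62 47 22

Derivation:
enqueue(61): [61]
enqueue(96): [61, 96]
dequeue(): [96]
dequeue(): []
enqueue(85): [85]
dequeue(): []
enqueue(53): [53]
enqueue(46): [53, 46]
enqueue(62): [53, 46, 62]
enqueue(47): [53, 46, 62, 47]
dequeue(): [46, 62, 47]
enqueue(22): [46, 62, 47, 22]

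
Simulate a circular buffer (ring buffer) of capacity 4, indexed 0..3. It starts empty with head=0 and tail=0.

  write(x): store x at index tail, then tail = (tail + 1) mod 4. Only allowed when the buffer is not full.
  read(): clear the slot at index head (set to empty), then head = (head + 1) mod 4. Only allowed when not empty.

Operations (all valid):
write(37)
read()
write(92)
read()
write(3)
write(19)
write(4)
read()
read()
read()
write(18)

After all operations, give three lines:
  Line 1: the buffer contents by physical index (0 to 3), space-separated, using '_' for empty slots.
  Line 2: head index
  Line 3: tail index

write(37): buf=[37 _ _ _], head=0, tail=1, size=1
read(): buf=[_ _ _ _], head=1, tail=1, size=0
write(92): buf=[_ 92 _ _], head=1, tail=2, size=1
read(): buf=[_ _ _ _], head=2, tail=2, size=0
write(3): buf=[_ _ 3 _], head=2, tail=3, size=1
write(19): buf=[_ _ 3 19], head=2, tail=0, size=2
write(4): buf=[4 _ 3 19], head=2, tail=1, size=3
read(): buf=[4 _ _ 19], head=3, tail=1, size=2
read(): buf=[4 _ _ _], head=0, tail=1, size=1
read(): buf=[_ _ _ _], head=1, tail=1, size=0
write(18): buf=[_ 18 _ _], head=1, tail=2, size=1

Answer: _ 18 _ _
1
2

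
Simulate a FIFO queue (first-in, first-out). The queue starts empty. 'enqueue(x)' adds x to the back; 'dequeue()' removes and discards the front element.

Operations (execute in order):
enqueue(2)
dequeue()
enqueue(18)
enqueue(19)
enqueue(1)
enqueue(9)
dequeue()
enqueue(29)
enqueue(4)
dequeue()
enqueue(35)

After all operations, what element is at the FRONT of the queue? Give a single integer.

Answer: 1

Derivation:
enqueue(2): queue = [2]
dequeue(): queue = []
enqueue(18): queue = [18]
enqueue(19): queue = [18, 19]
enqueue(1): queue = [18, 19, 1]
enqueue(9): queue = [18, 19, 1, 9]
dequeue(): queue = [19, 1, 9]
enqueue(29): queue = [19, 1, 9, 29]
enqueue(4): queue = [19, 1, 9, 29, 4]
dequeue(): queue = [1, 9, 29, 4]
enqueue(35): queue = [1, 9, 29, 4, 35]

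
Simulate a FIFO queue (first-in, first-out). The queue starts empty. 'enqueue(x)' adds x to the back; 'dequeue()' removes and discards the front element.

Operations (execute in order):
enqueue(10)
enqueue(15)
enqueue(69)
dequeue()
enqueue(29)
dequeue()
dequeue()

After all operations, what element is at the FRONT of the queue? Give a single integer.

Answer: 29

Derivation:
enqueue(10): queue = [10]
enqueue(15): queue = [10, 15]
enqueue(69): queue = [10, 15, 69]
dequeue(): queue = [15, 69]
enqueue(29): queue = [15, 69, 29]
dequeue(): queue = [69, 29]
dequeue(): queue = [29]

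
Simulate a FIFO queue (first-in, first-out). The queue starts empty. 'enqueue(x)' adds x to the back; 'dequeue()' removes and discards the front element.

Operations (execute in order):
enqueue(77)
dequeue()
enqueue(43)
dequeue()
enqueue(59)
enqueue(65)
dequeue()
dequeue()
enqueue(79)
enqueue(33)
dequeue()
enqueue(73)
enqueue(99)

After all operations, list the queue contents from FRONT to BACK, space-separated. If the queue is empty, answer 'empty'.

enqueue(77): [77]
dequeue(): []
enqueue(43): [43]
dequeue(): []
enqueue(59): [59]
enqueue(65): [59, 65]
dequeue(): [65]
dequeue(): []
enqueue(79): [79]
enqueue(33): [79, 33]
dequeue(): [33]
enqueue(73): [33, 73]
enqueue(99): [33, 73, 99]

Answer: 33 73 99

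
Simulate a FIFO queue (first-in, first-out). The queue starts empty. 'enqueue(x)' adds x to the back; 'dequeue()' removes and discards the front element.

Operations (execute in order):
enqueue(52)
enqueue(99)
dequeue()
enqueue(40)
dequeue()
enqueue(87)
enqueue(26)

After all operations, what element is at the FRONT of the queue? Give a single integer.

Answer: 40

Derivation:
enqueue(52): queue = [52]
enqueue(99): queue = [52, 99]
dequeue(): queue = [99]
enqueue(40): queue = [99, 40]
dequeue(): queue = [40]
enqueue(87): queue = [40, 87]
enqueue(26): queue = [40, 87, 26]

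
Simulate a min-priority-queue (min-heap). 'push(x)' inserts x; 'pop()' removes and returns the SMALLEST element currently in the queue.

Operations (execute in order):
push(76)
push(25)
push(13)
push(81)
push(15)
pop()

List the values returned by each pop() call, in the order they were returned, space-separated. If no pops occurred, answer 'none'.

push(76): heap contents = [76]
push(25): heap contents = [25, 76]
push(13): heap contents = [13, 25, 76]
push(81): heap contents = [13, 25, 76, 81]
push(15): heap contents = [13, 15, 25, 76, 81]
pop() → 13: heap contents = [15, 25, 76, 81]

Answer: 13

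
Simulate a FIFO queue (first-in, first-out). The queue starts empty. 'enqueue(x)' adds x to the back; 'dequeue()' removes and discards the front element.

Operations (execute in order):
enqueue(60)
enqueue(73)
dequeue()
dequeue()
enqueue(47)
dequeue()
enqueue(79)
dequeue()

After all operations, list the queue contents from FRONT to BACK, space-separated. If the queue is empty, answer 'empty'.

enqueue(60): [60]
enqueue(73): [60, 73]
dequeue(): [73]
dequeue(): []
enqueue(47): [47]
dequeue(): []
enqueue(79): [79]
dequeue(): []

Answer: empty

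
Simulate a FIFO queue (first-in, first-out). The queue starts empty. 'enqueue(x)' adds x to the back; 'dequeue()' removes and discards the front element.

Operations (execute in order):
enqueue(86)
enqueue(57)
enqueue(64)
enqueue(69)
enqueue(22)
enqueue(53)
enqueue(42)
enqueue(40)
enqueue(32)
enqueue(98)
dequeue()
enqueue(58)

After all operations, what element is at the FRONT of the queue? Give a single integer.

Answer: 57

Derivation:
enqueue(86): queue = [86]
enqueue(57): queue = [86, 57]
enqueue(64): queue = [86, 57, 64]
enqueue(69): queue = [86, 57, 64, 69]
enqueue(22): queue = [86, 57, 64, 69, 22]
enqueue(53): queue = [86, 57, 64, 69, 22, 53]
enqueue(42): queue = [86, 57, 64, 69, 22, 53, 42]
enqueue(40): queue = [86, 57, 64, 69, 22, 53, 42, 40]
enqueue(32): queue = [86, 57, 64, 69, 22, 53, 42, 40, 32]
enqueue(98): queue = [86, 57, 64, 69, 22, 53, 42, 40, 32, 98]
dequeue(): queue = [57, 64, 69, 22, 53, 42, 40, 32, 98]
enqueue(58): queue = [57, 64, 69, 22, 53, 42, 40, 32, 98, 58]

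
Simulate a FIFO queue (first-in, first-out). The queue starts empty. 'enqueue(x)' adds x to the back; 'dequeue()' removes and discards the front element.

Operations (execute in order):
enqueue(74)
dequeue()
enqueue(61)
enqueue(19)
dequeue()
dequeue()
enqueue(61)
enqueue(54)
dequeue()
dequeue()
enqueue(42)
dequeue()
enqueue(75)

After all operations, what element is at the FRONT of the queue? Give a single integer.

enqueue(74): queue = [74]
dequeue(): queue = []
enqueue(61): queue = [61]
enqueue(19): queue = [61, 19]
dequeue(): queue = [19]
dequeue(): queue = []
enqueue(61): queue = [61]
enqueue(54): queue = [61, 54]
dequeue(): queue = [54]
dequeue(): queue = []
enqueue(42): queue = [42]
dequeue(): queue = []
enqueue(75): queue = [75]

Answer: 75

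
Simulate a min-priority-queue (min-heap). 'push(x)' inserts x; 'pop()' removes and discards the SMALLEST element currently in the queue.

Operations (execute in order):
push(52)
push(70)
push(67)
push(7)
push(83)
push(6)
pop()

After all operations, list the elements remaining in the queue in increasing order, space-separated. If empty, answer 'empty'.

Answer: 7 52 67 70 83

Derivation:
push(52): heap contents = [52]
push(70): heap contents = [52, 70]
push(67): heap contents = [52, 67, 70]
push(7): heap contents = [7, 52, 67, 70]
push(83): heap contents = [7, 52, 67, 70, 83]
push(6): heap contents = [6, 7, 52, 67, 70, 83]
pop() → 6: heap contents = [7, 52, 67, 70, 83]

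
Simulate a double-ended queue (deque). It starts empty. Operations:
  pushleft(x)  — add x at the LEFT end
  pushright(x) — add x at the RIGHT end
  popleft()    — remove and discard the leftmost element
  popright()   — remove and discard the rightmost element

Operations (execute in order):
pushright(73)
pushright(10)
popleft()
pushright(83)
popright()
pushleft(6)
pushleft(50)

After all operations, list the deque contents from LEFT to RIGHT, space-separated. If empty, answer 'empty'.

pushright(73): [73]
pushright(10): [73, 10]
popleft(): [10]
pushright(83): [10, 83]
popright(): [10]
pushleft(6): [6, 10]
pushleft(50): [50, 6, 10]

Answer: 50 6 10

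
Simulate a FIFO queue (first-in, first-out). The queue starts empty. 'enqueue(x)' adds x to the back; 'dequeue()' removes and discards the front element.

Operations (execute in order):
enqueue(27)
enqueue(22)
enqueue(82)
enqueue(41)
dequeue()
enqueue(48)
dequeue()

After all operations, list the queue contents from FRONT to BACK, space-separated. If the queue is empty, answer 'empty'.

enqueue(27): [27]
enqueue(22): [27, 22]
enqueue(82): [27, 22, 82]
enqueue(41): [27, 22, 82, 41]
dequeue(): [22, 82, 41]
enqueue(48): [22, 82, 41, 48]
dequeue(): [82, 41, 48]

Answer: 82 41 48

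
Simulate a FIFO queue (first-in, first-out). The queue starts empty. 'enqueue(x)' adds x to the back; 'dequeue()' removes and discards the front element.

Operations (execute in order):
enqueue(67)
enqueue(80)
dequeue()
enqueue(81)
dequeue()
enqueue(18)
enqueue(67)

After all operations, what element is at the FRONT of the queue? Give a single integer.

Answer: 81

Derivation:
enqueue(67): queue = [67]
enqueue(80): queue = [67, 80]
dequeue(): queue = [80]
enqueue(81): queue = [80, 81]
dequeue(): queue = [81]
enqueue(18): queue = [81, 18]
enqueue(67): queue = [81, 18, 67]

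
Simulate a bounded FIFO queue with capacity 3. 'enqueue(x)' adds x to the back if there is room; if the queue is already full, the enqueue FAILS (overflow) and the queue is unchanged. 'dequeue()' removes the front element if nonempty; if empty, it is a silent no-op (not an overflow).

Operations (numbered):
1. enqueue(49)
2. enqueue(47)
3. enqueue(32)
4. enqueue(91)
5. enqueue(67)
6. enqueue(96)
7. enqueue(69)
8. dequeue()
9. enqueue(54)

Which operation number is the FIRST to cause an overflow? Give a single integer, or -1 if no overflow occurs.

1. enqueue(49): size=1
2. enqueue(47): size=2
3. enqueue(32): size=3
4. enqueue(91): size=3=cap → OVERFLOW (fail)
5. enqueue(67): size=3=cap → OVERFLOW (fail)
6. enqueue(96): size=3=cap → OVERFLOW (fail)
7. enqueue(69): size=3=cap → OVERFLOW (fail)
8. dequeue(): size=2
9. enqueue(54): size=3

Answer: 4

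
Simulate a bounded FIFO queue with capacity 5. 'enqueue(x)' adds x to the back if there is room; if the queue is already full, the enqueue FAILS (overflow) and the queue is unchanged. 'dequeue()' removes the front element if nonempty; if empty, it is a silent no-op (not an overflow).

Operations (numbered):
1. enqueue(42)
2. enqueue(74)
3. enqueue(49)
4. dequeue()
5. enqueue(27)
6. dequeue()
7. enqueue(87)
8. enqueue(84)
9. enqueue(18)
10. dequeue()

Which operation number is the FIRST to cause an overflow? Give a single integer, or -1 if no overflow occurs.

1. enqueue(42): size=1
2. enqueue(74): size=2
3. enqueue(49): size=3
4. dequeue(): size=2
5. enqueue(27): size=3
6. dequeue(): size=2
7. enqueue(87): size=3
8. enqueue(84): size=4
9. enqueue(18): size=5
10. dequeue(): size=4

Answer: -1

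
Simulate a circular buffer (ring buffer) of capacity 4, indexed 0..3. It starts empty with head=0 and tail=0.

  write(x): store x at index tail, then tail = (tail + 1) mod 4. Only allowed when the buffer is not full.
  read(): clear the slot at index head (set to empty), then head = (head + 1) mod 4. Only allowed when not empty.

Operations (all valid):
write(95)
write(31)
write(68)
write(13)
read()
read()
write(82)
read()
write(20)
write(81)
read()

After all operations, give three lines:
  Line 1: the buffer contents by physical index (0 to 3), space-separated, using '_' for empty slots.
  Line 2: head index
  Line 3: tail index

Answer: 82 20 81 _
0
3

Derivation:
write(95): buf=[95 _ _ _], head=0, tail=1, size=1
write(31): buf=[95 31 _ _], head=0, tail=2, size=2
write(68): buf=[95 31 68 _], head=0, tail=3, size=3
write(13): buf=[95 31 68 13], head=0, tail=0, size=4
read(): buf=[_ 31 68 13], head=1, tail=0, size=3
read(): buf=[_ _ 68 13], head=2, tail=0, size=2
write(82): buf=[82 _ 68 13], head=2, tail=1, size=3
read(): buf=[82 _ _ 13], head=3, tail=1, size=2
write(20): buf=[82 20 _ 13], head=3, tail=2, size=3
write(81): buf=[82 20 81 13], head=3, tail=3, size=4
read(): buf=[82 20 81 _], head=0, tail=3, size=3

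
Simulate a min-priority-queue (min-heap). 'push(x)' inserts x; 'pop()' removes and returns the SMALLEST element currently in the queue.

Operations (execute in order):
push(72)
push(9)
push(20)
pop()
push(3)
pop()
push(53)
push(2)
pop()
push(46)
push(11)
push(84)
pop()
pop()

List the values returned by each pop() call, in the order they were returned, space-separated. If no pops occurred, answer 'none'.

Answer: 9 3 2 11 20

Derivation:
push(72): heap contents = [72]
push(9): heap contents = [9, 72]
push(20): heap contents = [9, 20, 72]
pop() → 9: heap contents = [20, 72]
push(3): heap contents = [3, 20, 72]
pop() → 3: heap contents = [20, 72]
push(53): heap contents = [20, 53, 72]
push(2): heap contents = [2, 20, 53, 72]
pop() → 2: heap contents = [20, 53, 72]
push(46): heap contents = [20, 46, 53, 72]
push(11): heap contents = [11, 20, 46, 53, 72]
push(84): heap contents = [11, 20, 46, 53, 72, 84]
pop() → 11: heap contents = [20, 46, 53, 72, 84]
pop() → 20: heap contents = [46, 53, 72, 84]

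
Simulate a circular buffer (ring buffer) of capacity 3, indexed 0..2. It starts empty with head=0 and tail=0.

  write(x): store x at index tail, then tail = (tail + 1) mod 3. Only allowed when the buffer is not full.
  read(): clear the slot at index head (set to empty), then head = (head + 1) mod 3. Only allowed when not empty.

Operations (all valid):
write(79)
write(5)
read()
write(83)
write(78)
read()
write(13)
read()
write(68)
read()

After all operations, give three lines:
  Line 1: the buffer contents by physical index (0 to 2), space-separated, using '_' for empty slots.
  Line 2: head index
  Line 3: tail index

Answer: _ 13 68
1
0

Derivation:
write(79): buf=[79 _ _], head=0, tail=1, size=1
write(5): buf=[79 5 _], head=0, tail=2, size=2
read(): buf=[_ 5 _], head=1, tail=2, size=1
write(83): buf=[_ 5 83], head=1, tail=0, size=2
write(78): buf=[78 5 83], head=1, tail=1, size=3
read(): buf=[78 _ 83], head=2, tail=1, size=2
write(13): buf=[78 13 83], head=2, tail=2, size=3
read(): buf=[78 13 _], head=0, tail=2, size=2
write(68): buf=[78 13 68], head=0, tail=0, size=3
read(): buf=[_ 13 68], head=1, tail=0, size=2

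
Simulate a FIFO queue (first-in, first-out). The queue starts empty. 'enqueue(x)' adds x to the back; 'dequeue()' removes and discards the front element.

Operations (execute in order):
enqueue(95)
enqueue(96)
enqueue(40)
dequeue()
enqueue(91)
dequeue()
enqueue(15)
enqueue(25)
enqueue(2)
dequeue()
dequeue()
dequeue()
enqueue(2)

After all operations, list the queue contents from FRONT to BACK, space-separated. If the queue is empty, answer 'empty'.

Answer: 25 2 2

Derivation:
enqueue(95): [95]
enqueue(96): [95, 96]
enqueue(40): [95, 96, 40]
dequeue(): [96, 40]
enqueue(91): [96, 40, 91]
dequeue(): [40, 91]
enqueue(15): [40, 91, 15]
enqueue(25): [40, 91, 15, 25]
enqueue(2): [40, 91, 15, 25, 2]
dequeue(): [91, 15, 25, 2]
dequeue(): [15, 25, 2]
dequeue(): [25, 2]
enqueue(2): [25, 2, 2]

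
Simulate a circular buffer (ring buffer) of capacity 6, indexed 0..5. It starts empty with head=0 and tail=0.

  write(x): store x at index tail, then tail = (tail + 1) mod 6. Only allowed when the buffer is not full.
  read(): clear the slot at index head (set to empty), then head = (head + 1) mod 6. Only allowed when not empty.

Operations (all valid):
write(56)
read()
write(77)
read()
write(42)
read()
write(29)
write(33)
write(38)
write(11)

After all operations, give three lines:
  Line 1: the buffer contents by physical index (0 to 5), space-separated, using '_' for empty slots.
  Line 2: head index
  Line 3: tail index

write(56): buf=[56 _ _ _ _ _], head=0, tail=1, size=1
read(): buf=[_ _ _ _ _ _], head=1, tail=1, size=0
write(77): buf=[_ 77 _ _ _ _], head=1, tail=2, size=1
read(): buf=[_ _ _ _ _ _], head=2, tail=2, size=0
write(42): buf=[_ _ 42 _ _ _], head=2, tail=3, size=1
read(): buf=[_ _ _ _ _ _], head=3, tail=3, size=0
write(29): buf=[_ _ _ 29 _ _], head=3, tail=4, size=1
write(33): buf=[_ _ _ 29 33 _], head=3, tail=5, size=2
write(38): buf=[_ _ _ 29 33 38], head=3, tail=0, size=3
write(11): buf=[11 _ _ 29 33 38], head=3, tail=1, size=4

Answer: 11 _ _ 29 33 38
3
1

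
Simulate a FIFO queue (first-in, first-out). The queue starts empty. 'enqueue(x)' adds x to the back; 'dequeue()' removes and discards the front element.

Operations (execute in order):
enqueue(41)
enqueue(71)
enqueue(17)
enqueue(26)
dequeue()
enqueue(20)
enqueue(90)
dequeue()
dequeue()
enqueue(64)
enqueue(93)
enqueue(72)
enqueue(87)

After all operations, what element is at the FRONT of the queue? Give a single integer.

Answer: 26

Derivation:
enqueue(41): queue = [41]
enqueue(71): queue = [41, 71]
enqueue(17): queue = [41, 71, 17]
enqueue(26): queue = [41, 71, 17, 26]
dequeue(): queue = [71, 17, 26]
enqueue(20): queue = [71, 17, 26, 20]
enqueue(90): queue = [71, 17, 26, 20, 90]
dequeue(): queue = [17, 26, 20, 90]
dequeue(): queue = [26, 20, 90]
enqueue(64): queue = [26, 20, 90, 64]
enqueue(93): queue = [26, 20, 90, 64, 93]
enqueue(72): queue = [26, 20, 90, 64, 93, 72]
enqueue(87): queue = [26, 20, 90, 64, 93, 72, 87]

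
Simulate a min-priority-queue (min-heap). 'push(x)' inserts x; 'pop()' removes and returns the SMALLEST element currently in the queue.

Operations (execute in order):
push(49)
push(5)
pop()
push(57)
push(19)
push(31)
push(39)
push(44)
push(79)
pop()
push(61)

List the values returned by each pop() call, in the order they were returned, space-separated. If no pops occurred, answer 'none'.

Answer: 5 19

Derivation:
push(49): heap contents = [49]
push(5): heap contents = [5, 49]
pop() → 5: heap contents = [49]
push(57): heap contents = [49, 57]
push(19): heap contents = [19, 49, 57]
push(31): heap contents = [19, 31, 49, 57]
push(39): heap contents = [19, 31, 39, 49, 57]
push(44): heap contents = [19, 31, 39, 44, 49, 57]
push(79): heap contents = [19, 31, 39, 44, 49, 57, 79]
pop() → 19: heap contents = [31, 39, 44, 49, 57, 79]
push(61): heap contents = [31, 39, 44, 49, 57, 61, 79]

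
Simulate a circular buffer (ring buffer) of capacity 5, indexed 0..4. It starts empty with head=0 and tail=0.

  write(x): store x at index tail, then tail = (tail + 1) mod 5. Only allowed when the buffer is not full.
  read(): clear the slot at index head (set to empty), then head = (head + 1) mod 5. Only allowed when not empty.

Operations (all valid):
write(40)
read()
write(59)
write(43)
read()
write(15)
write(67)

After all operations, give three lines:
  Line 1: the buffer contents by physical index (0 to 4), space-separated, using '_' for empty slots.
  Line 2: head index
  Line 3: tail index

write(40): buf=[40 _ _ _ _], head=0, tail=1, size=1
read(): buf=[_ _ _ _ _], head=1, tail=1, size=0
write(59): buf=[_ 59 _ _ _], head=1, tail=2, size=1
write(43): buf=[_ 59 43 _ _], head=1, tail=3, size=2
read(): buf=[_ _ 43 _ _], head=2, tail=3, size=1
write(15): buf=[_ _ 43 15 _], head=2, tail=4, size=2
write(67): buf=[_ _ 43 15 67], head=2, tail=0, size=3

Answer: _ _ 43 15 67
2
0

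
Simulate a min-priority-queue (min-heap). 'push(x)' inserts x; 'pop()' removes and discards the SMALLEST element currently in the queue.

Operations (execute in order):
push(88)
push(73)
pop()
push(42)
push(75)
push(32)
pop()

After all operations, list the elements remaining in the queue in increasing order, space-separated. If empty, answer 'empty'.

Answer: 42 75 88

Derivation:
push(88): heap contents = [88]
push(73): heap contents = [73, 88]
pop() → 73: heap contents = [88]
push(42): heap contents = [42, 88]
push(75): heap contents = [42, 75, 88]
push(32): heap contents = [32, 42, 75, 88]
pop() → 32: heap contents = [42, 75, 88]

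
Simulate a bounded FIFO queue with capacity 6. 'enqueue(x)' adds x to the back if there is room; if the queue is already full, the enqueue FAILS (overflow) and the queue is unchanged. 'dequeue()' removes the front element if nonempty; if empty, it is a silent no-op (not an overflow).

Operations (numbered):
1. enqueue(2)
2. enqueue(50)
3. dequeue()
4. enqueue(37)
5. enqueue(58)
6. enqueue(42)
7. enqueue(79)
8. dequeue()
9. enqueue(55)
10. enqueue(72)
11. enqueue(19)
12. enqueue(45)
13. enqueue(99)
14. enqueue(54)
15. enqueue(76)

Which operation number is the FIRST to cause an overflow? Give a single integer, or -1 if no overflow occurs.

Answer: 11

Derivation:
1. enqueue(2): size=1
2. enqueue(50): size=2
3. dequeue(): size=1
4. enqueue(37): size=2
5. enqueue(58): size=3
6. enqueue(42): size=4
7. enqueue(79): size=5
8. dequeue(): size=4
9. enqueue(55): size=5
10. enqueue(72): size=6
11. enqueue(19): size=6=cap → OVERFLOW (fail)
12. enqueue(45): size=6=cap → OVERFLOW (fail)
13. enqueue(99): size=6=cap → OVERFLOW (fail)
14. enqueue(54): size=6=cap → OVERFLOW (fail)
15. enqueue(76): size=6=cap → OVERFLOW (fail)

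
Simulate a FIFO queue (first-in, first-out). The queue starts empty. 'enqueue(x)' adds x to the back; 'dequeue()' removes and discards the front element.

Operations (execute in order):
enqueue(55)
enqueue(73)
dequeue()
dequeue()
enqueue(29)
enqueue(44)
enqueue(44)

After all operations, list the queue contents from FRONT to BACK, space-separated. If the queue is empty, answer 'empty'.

enqueue(55): [55]
enqueue(73): [55, 73]
dequeue(): [73]
dequeue(): []
enqueue(29): [29]
enqueue(44): [29, 44]
enqueue(44): [29, 44, 44]

Answer: 29 44 44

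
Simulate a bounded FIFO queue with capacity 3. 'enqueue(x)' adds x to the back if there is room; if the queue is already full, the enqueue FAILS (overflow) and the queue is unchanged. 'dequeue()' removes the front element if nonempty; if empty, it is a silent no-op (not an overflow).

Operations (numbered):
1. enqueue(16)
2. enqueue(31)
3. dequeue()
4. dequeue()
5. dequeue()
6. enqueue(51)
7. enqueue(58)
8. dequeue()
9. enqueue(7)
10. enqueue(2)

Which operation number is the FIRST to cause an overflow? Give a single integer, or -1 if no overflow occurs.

1. enqueue(16): size=1
2. enqueue(31): size=2
3. dequeue(): size=1
4. dequeue(): size=0
5. dequeue(): empty, no-op, size=0
6. enqueue(51): size=1
7. enqueue(58): size=2
8. dequeue(): size=1
9. enqueue(7): size=2
10. enqueue(2): size=3

Answer: -1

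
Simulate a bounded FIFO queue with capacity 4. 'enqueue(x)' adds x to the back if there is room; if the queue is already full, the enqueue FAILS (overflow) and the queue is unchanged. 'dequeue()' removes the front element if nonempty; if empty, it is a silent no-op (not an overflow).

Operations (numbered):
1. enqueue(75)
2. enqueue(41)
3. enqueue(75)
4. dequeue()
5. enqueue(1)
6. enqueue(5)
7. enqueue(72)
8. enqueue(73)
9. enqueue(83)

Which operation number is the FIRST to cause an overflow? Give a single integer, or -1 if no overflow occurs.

1. enqueue(75): size=1
2. enqueue(41): size=2
3. enqueue(75): size=3
4. dequeue(): size=2
5. enqueue(1): size=3
6. enqueue(5): size=4
7. enqueue(72): size=4=cap → OVERFLOW (fail)
8. enqueue(73): size=4=cap → OVERFLOW (fail)
9. enqueue(83): size=4=cap → OVERFLOW (fail)

Answer: 7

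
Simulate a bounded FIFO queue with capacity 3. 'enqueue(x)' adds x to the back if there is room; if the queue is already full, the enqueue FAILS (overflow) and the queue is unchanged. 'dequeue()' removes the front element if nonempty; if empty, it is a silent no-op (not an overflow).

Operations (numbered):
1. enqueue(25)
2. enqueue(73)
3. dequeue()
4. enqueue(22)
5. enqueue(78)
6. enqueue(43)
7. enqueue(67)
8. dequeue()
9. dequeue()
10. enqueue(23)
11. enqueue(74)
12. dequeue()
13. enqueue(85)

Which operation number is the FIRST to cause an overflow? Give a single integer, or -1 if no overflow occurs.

1. enqueue(25): size=1
2. enqueue(73): size=2
3. dequeue(): size=1
4. enqueue(22): size=2
5. enqueue(78): size=3
6. enqueue(43): size=3=cap → OVERFLOW (fail)
7. enqueue(67): size=3=cap → OVERFLOW (fail)
8. dequeue(): size=2
9. dequeue(): size=1
10. enqueue(23): size=2
11. enqueue(74): size=3
12. dequeue(): size=2
13. enqueue(85): size=3

Answer: 6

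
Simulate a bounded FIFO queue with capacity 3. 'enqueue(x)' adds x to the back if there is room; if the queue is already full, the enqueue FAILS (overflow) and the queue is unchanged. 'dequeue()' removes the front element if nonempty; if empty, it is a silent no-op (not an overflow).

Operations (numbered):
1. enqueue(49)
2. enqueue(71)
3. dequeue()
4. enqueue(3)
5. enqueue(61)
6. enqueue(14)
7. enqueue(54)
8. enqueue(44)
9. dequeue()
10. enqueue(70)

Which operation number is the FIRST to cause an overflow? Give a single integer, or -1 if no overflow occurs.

1. enqueue(49): size=1
2. enqueue(71): size=2
3. dequeue(): size=1
4. enqueue(3): size=2
5. enqueue(61): size=3
6. enqueue(14): size=3=cap → OVERFLOW (fail)
7. enqueue(54): size=3=cap → OVERFLOW (fail)
8. enqueue(44): size=3=cap → OVERFLOW (fail)
9. dequeue(): size=2
10. enqueue(70): size=3

Answer: 6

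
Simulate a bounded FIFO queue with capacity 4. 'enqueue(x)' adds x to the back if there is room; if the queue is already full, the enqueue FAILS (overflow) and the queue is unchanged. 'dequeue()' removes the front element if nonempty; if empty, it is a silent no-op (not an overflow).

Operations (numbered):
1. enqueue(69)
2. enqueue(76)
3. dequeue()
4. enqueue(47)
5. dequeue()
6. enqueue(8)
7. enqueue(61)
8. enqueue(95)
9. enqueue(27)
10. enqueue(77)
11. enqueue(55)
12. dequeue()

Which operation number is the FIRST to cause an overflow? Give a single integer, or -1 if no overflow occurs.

1. enqueue(69): size=1
2. enqueue(76): size=2
3. dequeue(): size=1
4. enqueue(47): size=2
5. dequeue(): size=1
6. enqueue(8): size=2
7. enqueue(61): size=3
8. enqueue(95): size=4
9. enqueue(27): size=4=cap → OVERFLOW (fail)
10. enqueue(77): size=4=cap → OVERFLOW (fail)
11. enqueue(55): size=4=cap → OVERFLOW (fail)
12. dequeue(): size=3

Answer: 9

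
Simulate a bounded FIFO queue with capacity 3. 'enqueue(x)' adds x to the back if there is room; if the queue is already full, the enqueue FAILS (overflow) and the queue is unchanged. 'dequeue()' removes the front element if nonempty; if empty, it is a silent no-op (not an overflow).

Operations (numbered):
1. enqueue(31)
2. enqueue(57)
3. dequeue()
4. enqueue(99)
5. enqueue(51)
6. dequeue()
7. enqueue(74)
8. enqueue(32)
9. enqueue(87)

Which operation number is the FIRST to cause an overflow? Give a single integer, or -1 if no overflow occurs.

1. enqueue(31): size=1
2. enqueue(57): size=2
3. dequeue(): size=1
4. enqueue(99): size=2
5. enqueue(51): size=3
6. dequeue(): size=2
7. enqueue(74): size=3
8. enqueue(32): size=3=cap → OVERFLOW (fail)
9. enqueue(87): size=3=cap → OVERFLOW (fail)

Answer: 8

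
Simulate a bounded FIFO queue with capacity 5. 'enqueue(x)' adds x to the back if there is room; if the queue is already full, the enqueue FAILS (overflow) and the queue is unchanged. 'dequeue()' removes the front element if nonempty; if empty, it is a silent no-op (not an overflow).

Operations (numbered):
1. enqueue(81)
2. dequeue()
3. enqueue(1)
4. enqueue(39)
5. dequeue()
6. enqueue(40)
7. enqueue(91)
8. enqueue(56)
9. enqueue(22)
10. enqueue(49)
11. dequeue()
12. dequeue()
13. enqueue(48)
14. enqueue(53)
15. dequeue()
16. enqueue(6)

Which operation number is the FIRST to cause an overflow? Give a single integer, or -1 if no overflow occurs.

Answer: 10

Derivation:
1. enqueue(81): size=1
2. dequeue(): size=0
3. enqueue(1): size=1
4. enqueue(39): size=2
5. dequeue(): size=1
6. enqueue(40): size=2
7. enqueue(91): size=3
8. enqueue(56): size=4
9. enqueue(22): size=5
10. enqueue(49): size=5=cap → OVERFLOW (fail)
11. dequeue(): size=4
12. dequeue(): size=3
13. enqueue(48): size=4
14. enqueue(53): size=5
15. dequeue(): size=4
16. enqueue(6): size=5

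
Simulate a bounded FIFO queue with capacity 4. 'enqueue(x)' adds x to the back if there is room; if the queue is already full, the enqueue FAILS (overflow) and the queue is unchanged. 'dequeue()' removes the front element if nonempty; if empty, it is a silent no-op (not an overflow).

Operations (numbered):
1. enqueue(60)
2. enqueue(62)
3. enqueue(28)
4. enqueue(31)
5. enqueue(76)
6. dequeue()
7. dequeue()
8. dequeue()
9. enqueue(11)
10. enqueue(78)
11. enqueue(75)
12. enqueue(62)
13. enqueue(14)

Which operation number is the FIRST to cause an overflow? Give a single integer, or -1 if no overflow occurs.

Answer: 5

Derivation:
1. enqueue(60): size=1
2. enqueue(62): size=2
3. enqueue(28): size=3
4. enqueue(31): size=4
5. enqueue(76): size=4=cap → OVERFLOW (fail)
6. dequeue(): size=3
7. dequeue(): size=2
8. dequeue(): size=1
9. enqueue(11): size=2
10. enqueue(78): size=3
11. enqueue(75): size=4
12. enqueue(62): size=4=cap → OVERFLOW (fail)
13. enqueue(14): size=4=cap → OVERFLOW (fail)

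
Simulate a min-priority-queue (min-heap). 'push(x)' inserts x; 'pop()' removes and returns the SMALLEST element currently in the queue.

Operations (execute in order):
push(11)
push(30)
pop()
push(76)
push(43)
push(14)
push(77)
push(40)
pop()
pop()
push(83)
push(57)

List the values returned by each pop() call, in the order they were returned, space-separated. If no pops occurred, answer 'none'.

push(11): heap contents = [11]
push(30): heap contents = [11, 30]
pop() → 11: heap contents = [30]
push(76): heap contents = [30, 76]
push(43): heap contents = [30, 43, 76]
push(14): heap contents = [14, 30, 43, 76]
push(77): heap contents = [14, 30, 43, 76, 77]
push(40): heap contents = [14, 30, 40, 43, 76, 77]
pop() → 14: heap contents = [30, 40, 43, 76, 77]
pop() → 30: heap contents = [40, 43, 76, 77]
push(83): heap contents = [40, 43, 76, 77, 83]
push(57): heap contents = [40, 43, 57, 76, 77, 83]

Answer: 11 14 30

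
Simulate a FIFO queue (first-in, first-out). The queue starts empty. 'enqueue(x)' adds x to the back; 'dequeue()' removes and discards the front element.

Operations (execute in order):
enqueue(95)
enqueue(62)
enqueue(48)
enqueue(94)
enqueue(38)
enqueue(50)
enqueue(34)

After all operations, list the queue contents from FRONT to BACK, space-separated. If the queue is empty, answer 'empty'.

Answer: 95 62 48 94 38 50 34

Derivation:
enqueue(95): [95]
enqueue(62): [95, 62]
enqueue(48): [95, 62, 48]
enqueue(94): [95, 62, 48, 94]
enqueue(38): [95, 62, 48, 94, 38]
enqueue(50): [95, 62, 48, 94, 38, 50]
enqueue(34): [95, 62, 48, 94, 38, 50, 34]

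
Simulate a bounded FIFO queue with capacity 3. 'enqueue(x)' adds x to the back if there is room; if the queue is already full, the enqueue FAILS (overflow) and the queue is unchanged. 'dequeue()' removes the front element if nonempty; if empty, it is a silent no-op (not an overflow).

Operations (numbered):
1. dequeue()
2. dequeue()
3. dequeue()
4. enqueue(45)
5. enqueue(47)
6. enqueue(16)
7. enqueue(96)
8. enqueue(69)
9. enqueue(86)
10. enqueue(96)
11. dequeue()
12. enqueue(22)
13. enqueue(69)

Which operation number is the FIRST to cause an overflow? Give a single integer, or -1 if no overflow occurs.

1. dequeue(): empty, no-op, size=0
2. dequeue(): empty, no-op, size=0
3. dequeue(): empty, no-op, size=0
4. enqueue(45): size=1
5. enqueue(47): size=2
6. enqueue(16): size=3
7. enqueue(96): size=3=cap → OVERFLOW (fail)
8. enqueue(69): size=3=cap → OVERFLOW (fail)
9. enqueue(86): size=3=cap → OVERFLOW (fail)
10. enqueue(96): size=3=cap → OVERFLOW (fail)
11. dequeue(): size=2
12. enqueue(22): size=3
13. enqueue(69): size=3=cap → OVERFLOW (fail)

Answer: 7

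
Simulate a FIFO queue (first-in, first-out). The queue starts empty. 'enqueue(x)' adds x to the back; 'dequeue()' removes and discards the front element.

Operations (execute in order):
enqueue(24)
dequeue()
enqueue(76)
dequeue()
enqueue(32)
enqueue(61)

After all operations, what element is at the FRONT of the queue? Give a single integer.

enqueue(24): queue = [24]
dequeue(): queue = []
enqueue(76): queue = [76]
dequeue(): queue = []
enqueue(32): queue = [32]
enqueue(61): queue = [32, 61]

Answer: 32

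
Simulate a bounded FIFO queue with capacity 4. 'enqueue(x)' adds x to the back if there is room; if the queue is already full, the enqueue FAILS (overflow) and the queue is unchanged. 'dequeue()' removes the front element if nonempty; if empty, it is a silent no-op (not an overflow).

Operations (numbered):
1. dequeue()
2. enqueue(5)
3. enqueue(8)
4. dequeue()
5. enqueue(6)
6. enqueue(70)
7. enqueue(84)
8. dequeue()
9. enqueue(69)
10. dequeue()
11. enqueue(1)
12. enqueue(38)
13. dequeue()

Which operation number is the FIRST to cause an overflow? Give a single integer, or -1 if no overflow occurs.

1. dequeue(): empty, no-op, size=0
2. enqueue(5): size=1
3. enqueue(8): size=2
4. dequeue(): size=1
5. enqueue(6): size=2
6. enqueue(70): size=3
7. enqueue(84): size=4
8. dequeue(): size=3
9. enqueue(69): size=4
10. dequeue(): size=3
11. enqueue(1): size=4
12. enqueue(38): size=4=cap → OVERFLOW (fail)
13. dequeue(): size=3

Answer: 12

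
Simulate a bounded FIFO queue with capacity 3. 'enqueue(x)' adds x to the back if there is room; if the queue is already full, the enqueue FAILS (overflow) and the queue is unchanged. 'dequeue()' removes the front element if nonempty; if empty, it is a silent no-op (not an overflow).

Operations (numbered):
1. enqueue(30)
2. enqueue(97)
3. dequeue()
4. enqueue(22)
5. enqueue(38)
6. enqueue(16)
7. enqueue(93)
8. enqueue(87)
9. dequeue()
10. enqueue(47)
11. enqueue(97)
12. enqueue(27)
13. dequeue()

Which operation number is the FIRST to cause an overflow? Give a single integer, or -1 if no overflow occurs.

1. enqueue(30): size=1
2. enqueue(97): size=2
3. dequeue(): size=1
4. enqueue(22): size=2
5. enqueue(38): size=3
6. enqueue(16): size=3=cap → OVERFLOW (fail)
7. enqueue(93): size=3=cap → OVERFLOW (fail)
8. enqueue(87): size=3=cap → OVERFLOW (fail)
9. dequeue(): size=2
10. enqueue(47): size=3
11. enqueue(97): size=3=cap → OVERFLOW (fail)
12. enqueue(27): size=3=cap → OVERFLOW (fail)
13. dequeue(): size=2

Answer: 6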